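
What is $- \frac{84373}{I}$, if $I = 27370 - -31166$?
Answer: $- \frac{84373}{58536} \approx -1.4414$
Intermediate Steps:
$I = 58536$ ($I = 27370 + 31166 = 58536$)
$- \frac{84373}{I} = - \frac{84373}{58536}$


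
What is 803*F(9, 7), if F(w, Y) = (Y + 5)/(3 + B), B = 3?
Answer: 1606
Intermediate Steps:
F(w, Y) = 5/6 + Y/6 (F(w, Y) = (Y + 5)/(3 + 3) = (5 + Y)/6 = (5 + Y)*(1/6) = 5/6 + Y/6)
803*F(9, 7) = 803*(5/6 + (1/6)*7) = 803*(5/6 + 7/6) = 803*2 = 1606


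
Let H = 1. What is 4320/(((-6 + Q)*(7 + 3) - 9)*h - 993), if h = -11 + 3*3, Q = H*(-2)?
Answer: -864/163 ≈ -5.3006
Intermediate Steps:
Q = -2 (Q = 1*(-2) = -2)
h = -2 (h = -11 + 9 = -2)
4320/(((-6 + Q)*(7 + 3) - 9)*h - 993) = 4320/(((-6 - 2)*(7 + 3) - 9)*(-2) - 993) = 4320/((-8*10 - 9)*(-2) - 993) = 4320/((-80 - 9)*(-2) - 993) = 4320/(-89*(-2) - 993) = 4320/(178 - 993) = 4320/(-815) = 4320*(-1/815) = -864/163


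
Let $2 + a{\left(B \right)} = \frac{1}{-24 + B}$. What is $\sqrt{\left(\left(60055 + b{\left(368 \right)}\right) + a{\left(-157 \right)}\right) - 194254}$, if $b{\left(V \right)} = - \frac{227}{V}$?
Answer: $\frac{i \sqrt{37212647623069}}{16652} \approx 366.34 i$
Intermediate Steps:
$a{\left(B \right)} = -2 + \frac{1}{-24 + B}$
$\sqrt{\left(\left(60055 + b{\left(368 \right)}\right) + a{\left(-157 \right)}\right) - 194254} = \sqrt{\left(\left(60055 - \frac{227}{368}\right) + \frac{49 - -314}{-24 - 157}\right) - 194254} = \sqrt{\left(\left(60055 - \frac{227}{368}\right) + \frac{49 + 314}{-181}\right) - 194254} = \sqrt{\left(\left(60055 - \frac{227}{368}\right) - \frac{363}{181}\right) - 194254} = \sqrt{\left(\frac{22100013}{368} - \frac{363}{181}\right) - 194254} = \sqrt{\frac{3999968769}{66608} - 194254} = \sqrt{- \frac{8938901663}{66608}} = \frac{i \sqrt{37212647623069}}{16652}$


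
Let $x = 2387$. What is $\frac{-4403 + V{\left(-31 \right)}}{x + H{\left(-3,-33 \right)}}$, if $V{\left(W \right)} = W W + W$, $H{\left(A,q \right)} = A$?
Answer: $- \frac{3473}{2384} \approx -1.4568$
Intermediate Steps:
$V{\left(W \right)} = W + W^{2}$ ($V{\left(W \right)} = W^{2} + W = W + W^{2}$)
$\frac{-4403 + V{\left(-31 \right)}}{x + H{\left(-3,-33 \right)}} = \frac{-4403 - 31 \left(1 - 31\right)}{2387 - 3} = \frac{-4403 - -930}{2384} = \left(-4403 + 930\right) \frac{1}{2384} = \left(-3473\right) \frac{1}{2384} = - \frac{3473}{2384}$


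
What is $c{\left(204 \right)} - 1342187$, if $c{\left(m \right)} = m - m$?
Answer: $-1342187$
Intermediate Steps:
$c{\left(m \right)} = 0$
$c{\left(204 \right)} - 1342187 = 0 - 1342187 = -1342187$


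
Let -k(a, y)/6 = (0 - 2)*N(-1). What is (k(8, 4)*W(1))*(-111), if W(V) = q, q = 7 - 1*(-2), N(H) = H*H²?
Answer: 11988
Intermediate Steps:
N(H) = H³
q = 9 (q = 7 + 2 = 9)
k(a, y) = -12 (k(a, y) = -6*(0 - 2)*(-1)³ = -(-12)*(-1) = -6*2 = -12)
W(V) = 9
(k(8, 4)*W(1))*(-111) = -12*9*(-111) = -108*(-111) = 11988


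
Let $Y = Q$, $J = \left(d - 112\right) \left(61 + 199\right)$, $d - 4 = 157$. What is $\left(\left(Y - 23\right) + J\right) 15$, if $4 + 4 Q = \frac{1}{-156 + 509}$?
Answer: $\frac{269324895}{1412} \approx 1.9074 \cdot 10^{5}$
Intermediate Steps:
$d = 161$ ($d = 4 + 157 = 161$)
$Q = - \frac{1411}{1412}$ ($Q = -1 + \frac{1}{4 \left(-156 + 509\right)} = -1 + \frac{1}{4 \cdot 353} = -1 + \frac{1}{4} \cdot \frac{1}{353} = -1 + \frac{1}{1412} = - \frac{1411}{1412} \approx -0.99929$)
$J = 12740$ ($J = \left(161 - 112\right) \left(61 + 199\right) = 49 \cdot 260 = 12740$)
$Y = - \frac{1411}{1412} \approx -0.99929$
$\left(\left(Y - 23\right) + J\right) 15 = \left(\left(- \frac{1411}{1412} - 23\right) + 12740\right) 15 = \left(- \frac{33887}{1412} + 12740\right) 15 = \frac{17954993}{1412} \cdot 15 = \frac{269324895}{1412}$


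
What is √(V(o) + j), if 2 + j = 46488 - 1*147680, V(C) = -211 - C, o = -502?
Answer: I*√100903 ≈ 317.65*I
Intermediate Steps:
j = -101194 (j = -2 + (46488 - 1*147680) = -2 + (46488 - 147680) = -2 - 101192 = -101194)
√(V(o) + j) = √((-211 - 1*(-502)) - 101194) = √((-211 + 502) - 101194) = √(291 - 101194) = √(-100903) = I*√100903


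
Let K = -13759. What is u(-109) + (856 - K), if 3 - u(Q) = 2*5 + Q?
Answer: 14717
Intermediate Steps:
u(Q) = -7 - Q (u(Q) = 3 - (2*5 + Q) = 3 - (10 + Q) = 3 + (-10 - Q) = -7 - Q)
u(-109) + (856 - K) = (-7 - 1*(-109)) + (856 - 1*(-13759)) = (-7 + 109) + (856 + 13759) = 102 + 14615 = 14717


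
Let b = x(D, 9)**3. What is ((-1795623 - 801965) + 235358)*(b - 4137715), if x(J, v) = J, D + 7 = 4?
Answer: 9774298284660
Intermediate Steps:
D = -3 (D = -7 + 4 = -3)
b = -27 (b = (-3)**3 = -27)
((-1795623 - 801965) + 235358)*(b - 4137715) = ((-1795623 - 801965) + 235358)*(-27 - 4137715) = (-2597588 + 235358)*(-4137742) = -2362230*(-4137742) = 9774298284660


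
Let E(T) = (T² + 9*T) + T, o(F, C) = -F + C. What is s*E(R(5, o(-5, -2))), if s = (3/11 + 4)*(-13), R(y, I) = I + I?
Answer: -58656/11 ≈ -5332.4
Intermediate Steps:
o(F, C) = C - F
R(y, I) = 2*I
E(T) = T² + 10*T
s = -611/11 (s = (3*(1/11) + 4)*(-13) = (3/11 + 4)*(-13) = (47/11)*(-13) = -611/11 ≈ -55.545)
s*E(R(5, o(-5, -2))) = -611*2*(-2 - 1*(-5))*(10 + 2*(-2 - 1*(-5)))/11 = -611*2*(-2 + 5)*(10 + 2*(-2 + 5))/11 = -611*2*3*(10 + 2*3)/11 = -3666*(10 + 6)/11 = -3666*16/11 = -611/11*96 = -58656/11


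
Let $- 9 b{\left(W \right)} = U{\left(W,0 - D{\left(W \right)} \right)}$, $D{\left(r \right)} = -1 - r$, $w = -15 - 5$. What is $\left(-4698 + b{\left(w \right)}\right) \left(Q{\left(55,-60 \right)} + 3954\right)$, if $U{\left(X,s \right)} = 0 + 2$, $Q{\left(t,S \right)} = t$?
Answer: $- \frac{169516556}{9} \approx -1.8835 \cdot 10^{7}$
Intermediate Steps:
$w = -20$
$U{\left(X,s \right)} = 2$
$b{\left(W \right)} = - \frac{2}{9}$ ($b{\left(W \right)} = \left(- \frac{1}{9}\right) 2 = - \frac{2}{9}$)
$\left(-4698 + b{\left(w \right)}\right) \left(Q{\left(55,-60 \right)} + 3954\right) = \left(-4698 - \frac{2}{9}\right) \left(55 + 3954\right) = \left(- \frac{42284}{9}\right) 4009 = - \frac{169516556}{9}$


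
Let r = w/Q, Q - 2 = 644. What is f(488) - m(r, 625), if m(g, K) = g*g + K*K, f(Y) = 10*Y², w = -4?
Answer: 207699738131/104329 ≈ 1.9908e+6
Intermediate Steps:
Q = 646 (Q = 2 + 644 = 646)
r = -2/323 (r = -4/646 = -4*1/646 = -2/323 ≈ -0.0061920)
m(g, K) = K² + g² (m(g, K) = g² + K² = K² + g²)
f(488) - m(r, 625) = 10*488² - (625² + (-2/323)²) = 10*238144 - (390625 + 4/104329) = 2381440 - 1*40753515629/104329 = 2381440 - 40753515629/104329 = 207699738131/104329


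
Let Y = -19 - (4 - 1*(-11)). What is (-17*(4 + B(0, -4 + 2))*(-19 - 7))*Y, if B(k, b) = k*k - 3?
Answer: -15028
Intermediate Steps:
B(k, b) = -3 + k² (B(k, b) = k² - 3 = -3 + k²)
Y = -34 (Y = -19 - (4 + 11) = -19 - 1*15 = -19 - 15 = -34)
(-17*(4 + B(0, -4 + 2))*(-19 - 7))*Y = -17*(4 + (-3 + 0²))*(-19 - 7)*(-34) = -17*(4 + (-3 + 0))*(-26)*(-34) = -17*(4 - 3)*(-26)*(-34) = -17*(-26)*(-34) = 442*(-34) = -15028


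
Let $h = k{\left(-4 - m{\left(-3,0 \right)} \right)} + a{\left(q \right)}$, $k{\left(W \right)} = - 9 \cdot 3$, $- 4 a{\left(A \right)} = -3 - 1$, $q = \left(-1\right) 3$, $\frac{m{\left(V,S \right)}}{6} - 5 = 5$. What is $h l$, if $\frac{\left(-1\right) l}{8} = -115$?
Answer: $-23920$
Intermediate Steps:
$m{\left(V,S \right)} = 60$ ($m{\left(V,S \right)} = 30 + 6 \cdot 5 = 30 + 30 = 60$)
$q = -3$
$l = 920$ ($l = \left(-8\right) \left(-115\right) = 920$)
$a{\left(A \right)} = 1$ ($a{\left(A \right)} = - \frac{-3 - 1}{4} = \left(- \frac{1}{4}\right) \left(-4\right) = 1$)
$k{\left(W \right)} = -27$ ($k{\left(W \right)} = \left(-1\right) 27 = -27$)
$h = -26$ ($h = -27 + 1 = -26$)
$h l = \left(-26\right) 920 = -23920$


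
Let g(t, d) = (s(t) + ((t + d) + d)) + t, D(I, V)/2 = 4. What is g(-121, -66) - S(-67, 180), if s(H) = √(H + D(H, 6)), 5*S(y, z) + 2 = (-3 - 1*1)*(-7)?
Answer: -1896/5 + I*√113 ≈ -379.2 + 10.63*I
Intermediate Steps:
D(I, V) = 8 (D(I, V) = 2*4 = 8)
S(y, z) = 26/5 (S(y, z) = -⅖ + ((-3 - 1*1)*(-7))/5 = -⅖ + ((-3 - 1)*(-7))/5 = -⅖ + (-4*(-7))/5 = -⅖ + (⅕)*28 = -⅖ + 28/5 = 26/5)
s(H) = √(8 + H) (s(H) = √(H + 8) = √(8 + H))
g(t, d) = √(8 + t) + 2*d + 2*t (g(t, d) = (√(8 + t) + ((t + d) + d)) + t = (√(8 + t) + ((d + t) + d)) + t = (√(8 + t) + (t + 2*d)) + t = (t + √(8 + t) + 2*d) + t = √(8 + t) + 2*d + 2*t)
g(-121, -66) - S(-67, 180) = (√(8 - 121) + 2*(-66) + 2*(-121)) - 1*26/5 = (√(-113) - 132 - 242) - 26/5 = (I*√113 - 132 - 242) - 26/5 = (-374 + I*√113) - 26/5 = -1896/5 + I*√113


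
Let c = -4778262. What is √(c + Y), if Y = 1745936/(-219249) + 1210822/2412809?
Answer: 4*I*√189510464426325544540537193/25190760021 ≈ 2185.9*I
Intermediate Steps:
Y = -3947138581546/529005960441 (Y = 1745936*(-1/219249) + 1210822*(1/2412809) = -1745936/219249 + 1210822/2412809 = -3947138581546/529005960441 ≈ -7.4614)
√(c + Y) = √(-4778262 - 3947138581546/529005960441) = √(-2527733025687315088/529005960441) = 4*I*√189510464426325544540537193/25190760021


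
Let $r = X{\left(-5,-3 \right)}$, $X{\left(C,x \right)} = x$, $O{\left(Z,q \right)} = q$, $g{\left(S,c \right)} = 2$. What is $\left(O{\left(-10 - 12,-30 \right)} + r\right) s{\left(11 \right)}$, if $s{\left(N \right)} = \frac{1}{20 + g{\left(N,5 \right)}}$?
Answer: $- \frac{3}{2} \approx -1.5$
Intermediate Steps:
$r = -3$
$s{\left(N \right)} = \frac{1}{22}$ ($s{\left(N \right)} = \frac{1}{20 + 2} = \frac{1}{22}$)
$\left(O{\left(-10 - 12,-30 \right)} + r\right) s{\left(11 \right)} = \left(-30 - 3\right) \frac{1}{22} = \left(-33\right) \frac{1}{22} = - \frac{3}{2}$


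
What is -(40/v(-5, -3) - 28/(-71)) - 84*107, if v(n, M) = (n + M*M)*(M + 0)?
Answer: -1913818/213 ≈ -8985.1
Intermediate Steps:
v(n, M) = M*(n + M²) (v(n, M) = (n + M²)*M = M*(n + M²))
-(40/v(-5, -3) - 28/(-71)) - 84*107 = -(40/((-3*(-5 + (-3)²))) - 28/(-71)) - 84*107 = -(40/((-3*(-5 + 9))) - 28*(-1/71)) - 8988 = -(40/((-3*4)) + 28/71) - 8988 = -(40/(-12) + 28/71) - 8988 = -(40*(-1/12) + 28/71) - 8988 = -(-10/3 + 28/71) - 8988 = -1*(-626/213) - 8988 = 626/213 - 8988 = -1913818/213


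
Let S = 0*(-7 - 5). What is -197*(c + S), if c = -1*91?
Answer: 17927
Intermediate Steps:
c = -91
S = 0 (S = 0*(-12) = 0)
-197*(c + S) = -197*(-91 + 0) = -197*(-91) = 17927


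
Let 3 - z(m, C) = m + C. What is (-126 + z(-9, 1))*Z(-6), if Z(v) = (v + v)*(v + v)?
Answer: -16560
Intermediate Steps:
z(m, C) = 3 - C - m (z(m, C) = 3 - (m + C) = 3 - (C + m) = 3 + (-C - m) = 3 - C - m)
Z(v) = 4*v² (Z(v) = (2*v)*(2*v) = 4*v²)
(-126 + z(-9, 1))*Z(-6) = (-126 + (3 - 1*1 - 1*(-9)))*(4*(-6)²) = (-126 + (3 - 1 + 9))*(4*36) = (-126 + 11)*144 = -115*144 = -16560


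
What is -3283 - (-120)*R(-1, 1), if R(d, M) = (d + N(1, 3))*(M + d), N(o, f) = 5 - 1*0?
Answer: -3283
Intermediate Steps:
N(o, f) = 5 (N(o, f) = 5 + 0 = 5)
R(d, M) = (5 + d)*(M + d) (R(d, M) = (d + 5)*(M + d) = (5 + d)*(M + d))
-3283 - (-120)*R(-1, 1) = -3283 - (-120)*((-1)² + 5*1 + 5*(-1) + 1*(-1)) = -3283 - (-120)*(1 + 5 - 5 - 1) = -3283 - (-120)*0 = -3283 - 1*0 = -3283 + 0 = -3283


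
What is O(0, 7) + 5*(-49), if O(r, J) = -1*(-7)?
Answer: -238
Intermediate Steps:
O(r, J) = 7
O(0, 7) + 5*(-49) = 7 + 5*(-49) = 7 - 245 = -238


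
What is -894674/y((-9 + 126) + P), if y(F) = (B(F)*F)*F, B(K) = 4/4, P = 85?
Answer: -447337/20402 ≈ -21.926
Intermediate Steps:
B(K) = 1 (B(K) = 4*(¼) = 1)
y(F) = F² (y(F) = (1*F)*F = F*F = F²)
-894674/y((-9 + 126) + P) = -894674/((-9 + 126) + 85)² = -894674/(117 + 85)² = -894674/(202²) = -894674/40804 = -894674*1/40804 = -447337/20402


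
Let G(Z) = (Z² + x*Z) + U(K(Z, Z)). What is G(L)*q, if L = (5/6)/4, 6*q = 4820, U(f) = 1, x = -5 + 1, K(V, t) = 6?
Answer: 145805/864 ≈ 168.76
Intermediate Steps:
x = -4
q = 2410/3 (q = (⅙)*4820 = 2410/3 ≈ 803.33)
L = 5/24 (L = (5*(⅙))*(¼) = (⅚)*(¼) = 5/24 ≈ 0.20833)
G(Z) = 1 + Z² - 4*Z (G(Z) = (Z² - 4*Z) + 1 = 1 + Z² - 4*Z)
G(L)*q = (1 + (5/24)² - 4*5/24)*(2410/3) = (1 + 25/576 - ⅚)*(2410/3) = (121/576)*(2410/3) = 145805/864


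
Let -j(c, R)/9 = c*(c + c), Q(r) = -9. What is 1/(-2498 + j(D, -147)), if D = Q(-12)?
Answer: -1/3956 ≈ -0.00025278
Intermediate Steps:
D = -9
j(c, R) = -18*c² (j(c, R) = -9*c*(c + c) = -9*c*2*c = -18*c²)
1/(-2498 + j(D, -147)) = 1/(-2498 - 18*(-9)²) = 1/(-2498 - 18*81) = 1/(-2498 - 1458) = 1/(-3956) = -1/3956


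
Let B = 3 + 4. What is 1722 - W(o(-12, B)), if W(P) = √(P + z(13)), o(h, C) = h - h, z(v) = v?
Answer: 1722 - √13 ≈ 1718.4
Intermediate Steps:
B = 7
o(h, C) = 0
W(P) = √(13 + P) (W(P) = √(P + 13) = √(13 + P))
1722 - W(o(-12, B)) = 1722 - √(13 + 0) = 1722 - √13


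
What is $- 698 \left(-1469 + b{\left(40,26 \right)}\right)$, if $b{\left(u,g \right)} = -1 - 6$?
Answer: $1030248$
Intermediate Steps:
$b{\left(u,g \right)} = -7$
$- 698 \left(-1469 + b{\left(40,26 \right)}\right) = - 698 \left(-1469 - 7\right) = \left(-698\right) \left(-1476\right) = 1030248$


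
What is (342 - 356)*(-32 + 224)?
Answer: -2688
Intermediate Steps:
(342 - 356)*(-32 + 224) = -14*192 = -2688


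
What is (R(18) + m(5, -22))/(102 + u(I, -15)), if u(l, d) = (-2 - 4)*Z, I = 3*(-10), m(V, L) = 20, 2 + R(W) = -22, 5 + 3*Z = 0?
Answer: -1/28 ≈ -0.035714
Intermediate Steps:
Z = -5/3 (Z = -5/3 + (1/3)*0 = -5/3 + 0 = -5/3 ≈ -1.6667)
R(W) = -24 (R(W) = -2 - 22 = -24)
I = -30
u(l, d) = 10 (u(l, d) = (-2 - 4)*(-5/3) = -6*(-5/3) = 10)
(R(18) + m(5, -22))/(102 + u(I, -15)) = (-24 + 20)/(102 + 10) = -4/112 = -4*1/112 = -1/28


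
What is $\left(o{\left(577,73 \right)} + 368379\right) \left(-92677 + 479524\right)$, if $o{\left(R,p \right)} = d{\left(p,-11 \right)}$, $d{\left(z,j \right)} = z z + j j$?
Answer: $144614627163$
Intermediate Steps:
$d{\left(z,j \right)} = j^{2} + z^{2}$ ($d{\left(z,j \right)} = z^{2} + j^{2} = j^{2} + z^{2}$)
$o{\left(R,p \right)} = 121 + p^{2}$ ($o{\left(R,p \right)} = \left(-11\right)^{2} + p^{2} = 121 + p^{2}$)
$\left(o{\left(577,73 \right)} + 368379\right) \left(-92677 + 479524\right) = \left(\left(121 + 73^{2}\right) + 368379\right) \left(-92677 + 479524\right) = \left(\left(121 + 5329\right) + 368379\right) 386847 = \left(5450 + 368379\right) 386847 = 373829 \cdot 386847 = 144614627163$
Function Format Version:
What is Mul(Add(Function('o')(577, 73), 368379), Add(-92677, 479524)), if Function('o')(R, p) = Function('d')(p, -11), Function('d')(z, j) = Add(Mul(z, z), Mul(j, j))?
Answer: 144614627163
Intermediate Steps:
Function('d')(z, j) = Add(Pow(j, 2), Pow(z, 2)) (Function('d')(z, j) = Add(Pow(z, 2), Pow(j, 2)) = Add(Pow(j, 2), Pow(z, 2)))
Function('o')(R, p) = Add(121, Pow(p, 2)) (Function('o')(R, p) = Add(Pow(-11, 2), Pow(p, 2)) = Add(121, Pow(p, 2)))
Mul(Add(Function('o')(577, 73), 368379), Add(-92677, 479524)) = Mul(Add(Add(121, Pow(73, 2)), 368379), Add(-92677, 479524)) = Mul(Add(Add(121, 5329), 368379), 386847) = Mul(Add(5450, 368379), 386847) = Mul(373829, 386847) = 144614627163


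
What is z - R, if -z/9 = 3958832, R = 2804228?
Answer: -38433716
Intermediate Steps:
z = -35629488 (z = -9*3958832 = -35629488)
z - R = -35629488 - 1*2804228 = -35629488 - 2804228 = -38433716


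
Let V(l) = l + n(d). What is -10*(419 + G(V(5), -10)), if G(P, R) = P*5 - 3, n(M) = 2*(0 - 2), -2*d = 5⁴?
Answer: -4210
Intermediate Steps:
d = -625/2 (d = -½*5⁴ = -½*625 = -625/2 ≈ -312.50)
n(M) = -4 (n(M) = 2*(-2) = -4)
V(l) = -4 + l (V(l) = l - 4 = -4 + l)
G(P, R) = -3 + 5*P (G(P, R) = 5*P - 3 = -3 + 5*P)
-10*(419 + G(V(5), -10)) = -10*(419 + (-3 + 5*(-4 + 5))) = -10*(419 + (-3 + 5*1)) = -10*(419 + (-3 + 5)) = -10*(419 + 2) = -10*421 = -4210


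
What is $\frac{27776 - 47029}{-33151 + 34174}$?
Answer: $- \frac{19253}{1023} \approx -18.82$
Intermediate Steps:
$\frac{27776 - 47029}{-33151 + 34174} = - \frac{19253}{1023}$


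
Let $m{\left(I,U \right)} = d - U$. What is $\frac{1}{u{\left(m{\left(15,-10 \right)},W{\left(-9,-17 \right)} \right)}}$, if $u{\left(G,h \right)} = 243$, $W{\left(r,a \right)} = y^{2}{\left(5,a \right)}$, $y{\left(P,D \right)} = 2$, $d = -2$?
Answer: $\frac{1}{243} \approx 0.0041152$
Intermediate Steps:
$W{\left(r,a \right)} = 4$ ($W{\left(r,a \right)} = 2^{2} = 4$)
$m{\left(I,U \right)} = -2 - U$
$\frac{1}{u{\left(m{\left(15,-10 \right)},W{\left(-9,-17 \right)} \right)}} = \frac{1}{243}$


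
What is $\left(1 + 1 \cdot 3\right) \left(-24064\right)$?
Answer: $-96256$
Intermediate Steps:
$\left(1 + 1 \cdot 3\right) \left(-24064\right) = \left(1 + 3\right) \left(-24064\right) = 4 \left(-24064\right) = -96256$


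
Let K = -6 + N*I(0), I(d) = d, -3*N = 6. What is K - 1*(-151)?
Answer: 145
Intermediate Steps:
N = -2 (N = -1/3*6 = -2)
K = -6 (K = -6 - 2*0 = -6 + 0 = -6)
K - 1*(-151) = -6 - 1*(-151) = -6 + 151 = 145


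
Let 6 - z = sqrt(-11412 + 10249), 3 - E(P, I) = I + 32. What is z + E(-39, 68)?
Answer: -91 - I*sqrt(1163) ≈ -91.0 - 34.103*I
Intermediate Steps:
E(P, I) = -29 - I (E(P, I) = 3 - (I + 32) = 3 - (32 + I) = 3 + (-32 - I) = -29 - I)
z = 6 - I*sqrt(1163) (z = 6 - sqrt(-11412 + 10249) = 6 - sqrt(-1163) = 6 - I*sqrt(1163) ≈ 6.0 - 34.103*I)
z + E(-39, 68) = (6 - I*sqrt(1163)) + (-29 - 1*68) = (6 - I*sqrt(1163)) + (-29 - 68) = (6 - I*sqrt(1163)) - 97 = -91 - I*sqrt(1163)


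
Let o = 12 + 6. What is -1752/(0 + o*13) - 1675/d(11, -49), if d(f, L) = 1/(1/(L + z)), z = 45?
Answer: 64157/156 ≈ 411.26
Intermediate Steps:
o = 18
d(f, L) = 45 + L (d(f, L) = 1/(1/(L + 45)) = 1/(1/(45 + L)) = 45 + L)
-1752/(0 + o*13) - 1675/d(11, -49) = -1752/(0 + 18*13) - 1675/(45 - 49) = -1752/(0 + 234) - 1675/(-4) = -1752/234 - 1675*(-1/4) = -1752*1/234 + 1675/4 = -292/39 + 1675/4 = 64157/156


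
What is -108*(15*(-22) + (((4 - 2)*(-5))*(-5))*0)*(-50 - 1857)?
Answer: -67965480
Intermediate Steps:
-108*(15*(-22) + (((4 - 2)*(-5))*(-5))*0)*(-50 - 1857) = -108*(-330 + ((2*(-5))*(-5))*0)*(-1907) = -108*(-330 - 10*(-5)*0)*(-1907) = -108*(-330 + 50*0)*(-1907) = -108*(-330 + 0)*(-1907) = -(-35640)*(-1907) = -108*629310 = -67965480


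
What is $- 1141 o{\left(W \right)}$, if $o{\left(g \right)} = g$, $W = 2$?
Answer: $-2282$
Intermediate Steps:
$- 1141 o{\left(W \right)} = \left(-1141\right) 2 = -2282$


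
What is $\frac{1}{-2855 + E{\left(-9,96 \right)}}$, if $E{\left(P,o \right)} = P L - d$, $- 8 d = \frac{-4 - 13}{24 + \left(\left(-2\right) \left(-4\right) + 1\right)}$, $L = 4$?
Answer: $- \frac{264}{763241} \approx -0.00034589$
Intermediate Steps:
$d = \frac{17}{264}$ ($d = - \frac{\left(-4 - 13\right) \frac{1}{24 + \left(\left(-2\right) \left(-4\right) + 1\right)}}{8} = - \frac{\left(-17\right) \frac{1}{24 + \left(8 + 1\right)}}{8} = - \frac{\left(-17\right) \frac{1}{24 + 9}}{8} = - \frac{\left(-17\right) \frac{1}{33}}{8} = \left(- \frac{1}{8}\right) \left(- \frac{17}{33}\right) = \frac{17}{264} \approx 0.064394$)
$E{\left(P,o \right)} = - \frac{17}{264} + 4 P$ ($E{\left(P,o \right)} = P 4 - \frac{17}{264} = 4 P - \frac{17}{264} = - \frac{17}{264} + 4 P$)
$\frac{1}{-2855 + E{\left(-9,96 \right)}} = \frac{1}{-2855 + \left(- \frac{17}{264} + 4 \left(-9\right)\right)} = \frac{1}{-2855 - \frac{9521}{264}} = \frac{1}{- \frac{763241}{264}} = - \frac{264}{763241}$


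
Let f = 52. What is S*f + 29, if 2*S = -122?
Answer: -3143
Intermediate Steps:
S = -61 (S = (½)*(-122) = -61)
S*f + 29 = -61*52 + 29 = -3172 + 29 = -3143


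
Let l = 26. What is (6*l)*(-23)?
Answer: -3588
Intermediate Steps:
(6*l)*(-23) = (6*26)*(-23) = 156*(-23) = -3588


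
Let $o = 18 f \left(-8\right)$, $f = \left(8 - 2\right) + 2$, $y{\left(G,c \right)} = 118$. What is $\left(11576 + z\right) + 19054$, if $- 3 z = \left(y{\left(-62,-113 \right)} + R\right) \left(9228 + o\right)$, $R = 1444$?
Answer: $-4174274$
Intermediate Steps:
$f = 8$ ($f = 6 + 2 = 8$)
$o = -1152$ ($o = 18 \cdot 8 \left(-8\right) = 144 \left(-8\right) = -1152$)
$z = -4204904$ ($z = - \frac{\left(118 + 1444\right) \left(9228 - 1152\right)}{3} = - \frac{1562 \cdot 8076}{3} = \left(- \frac{1}{3}\right) 12614712 = -4204904$)
$\left(11576 + z\right) + 19054 = \left(11576 - 4204904\right) + 19054 = -4193328 + 19054 = -4174274$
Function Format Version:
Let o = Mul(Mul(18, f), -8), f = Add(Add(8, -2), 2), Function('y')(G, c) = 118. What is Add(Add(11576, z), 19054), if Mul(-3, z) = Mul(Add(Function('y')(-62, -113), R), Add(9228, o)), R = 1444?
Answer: -4174274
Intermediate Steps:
f = 8 (f = Add(6, 2) = 8)
o = -1152 (o = Mul(Mul(18, 8), -8) = Mul(144, -8) = -1152)
z = -4204904 (z = Mul(Rational(-1, 3), Mul(Add(118, 1444), Add(9228, -1152))) = Mul(Rational(-1, 3), Mul(1562, 8076)) = Mul(Rational(-1, 3), 12614712) = -4204904)
Add(Add(11576, z), 19054) = Add(Add(11576, -4204904), 19054) = Add(-4193328, 19054) = -4174274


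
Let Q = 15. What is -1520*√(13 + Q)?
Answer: -3040*√7 ≈ -8043.1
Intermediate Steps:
-1520*√(13 + Q) = -1520*√(13 + 15) = -3040*√7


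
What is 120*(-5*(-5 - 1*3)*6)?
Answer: 28800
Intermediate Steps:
120*(-5*(-5 - 1*3)*6) = 120*(-5*(-5 - 3)*6) = 120*(-5*(-8)*6) = 120*(40*6) = 120*240 = 28800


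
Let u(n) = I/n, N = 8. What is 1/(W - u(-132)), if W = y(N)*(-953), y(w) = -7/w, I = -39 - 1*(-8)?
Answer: 264/220081 ≈ 0.0011996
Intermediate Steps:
I = -31 (I = -39 + 8 = -31)
u(n) = -31/n
W = 6671/8 (W = -7/8*(-953) = 6671/8 ≈ 833.88)
1/(W - u(-132)) = 1/(6671/8 - (-31)/(-132)) = 1/(6671/8 - (-31)*(-1)/132) = 1/(6671/8 - 1*31/132) = 1/(6671/8 - 31/132) = 1/(220081/264) = 264/220081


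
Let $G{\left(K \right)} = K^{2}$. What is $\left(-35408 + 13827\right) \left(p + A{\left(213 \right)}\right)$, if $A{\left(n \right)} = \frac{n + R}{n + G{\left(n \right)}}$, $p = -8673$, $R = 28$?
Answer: $\frac{8531669495545}{45582} \approx 1.8717 \cdot 10^{8}$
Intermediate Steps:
$A{\left(n \right)} = \frac{28 + n}{n + n^{2}}$ ($A{\left(n \right)} = \frac{n + 28}{n + n^{2}} = \frac{28 + n}{n + n^{2}}$)
$\left(-35408 + 13827\right) \left(p + A{\left(213 \right)}\right) = \left(-35408 + 13827\right) \left(-8673 + \frac{28 + 213}{213 \left(1 + 213\right)}\right) = - 21581 \left(-8673 + \frac{1}{213} \cdot \frac{1}{214} \cdot 241\right) = - 21581 \left(-8673 + \frac{241}{45582}\right) = \left(-21581\right) \left(- \frac{395332445}{45582}\right) = \frac{8531669495545}{45582}$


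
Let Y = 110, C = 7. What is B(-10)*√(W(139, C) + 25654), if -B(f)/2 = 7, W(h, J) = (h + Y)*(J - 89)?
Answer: -28*√1309 ≈ -1013.0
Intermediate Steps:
W(h, J) = (-89 + J)*(110 + h) (W(h, J) = (h + 110)*(J - 89) = (110 + h)*(-89 + J) = (-89 + J)*(110 + h))
B(f) = -14 (B(f) = -2*7 = -14)
B(-10)*√(W(139, C) + 25654) = -14*√((-9790 - 89*139 + 110*7 + 7*139) + 25654) = -14*√((-9790 - 12371 + 770 + 973) + 25654) = -14*√(-20418 + 25654) = -28*√1309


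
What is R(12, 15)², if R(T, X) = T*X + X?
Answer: 38025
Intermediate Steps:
R(T, X) = X + T*X
R(12, 15)² = (15*(1 + 12))² = (15*13)² = 195² = 38025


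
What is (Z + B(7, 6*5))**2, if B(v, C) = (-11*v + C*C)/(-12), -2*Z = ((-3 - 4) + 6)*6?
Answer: 619369/144 ≈ 4301.2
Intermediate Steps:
Z = 3 (Z = -((-3 - 4) + 6)*6/2 = -(-7 + 6)*6/2 = -(-1)*6/2 = -1/2*(-6) = 3)
B(v, C) = -C**2/12 + 11*v/12 (B(v, C) = (-11*v + C**2)*(-1/12) = (C**2 - 11*v)*(-1/12) = -C**2/12 + 11*v/12)
(Z + B(7, 6*5))**2 = (3 + (-(6*5)**2/12 + (11/12)*7))**2 = (3 + (-1/12*30**2 + 77/12))**2 = (3 + (-1/12*900 + 77/12))**2 = (3 + (-75 + 77/12))**2 = (3 - 823/12)**2 = (-787/12)**2 = 619369/144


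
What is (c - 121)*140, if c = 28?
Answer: -13020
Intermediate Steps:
(c - 121)*140 = (28 - 121)*140 = -93*140 = -13020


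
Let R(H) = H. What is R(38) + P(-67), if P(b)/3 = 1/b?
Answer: 2543/67 ≈ 37.955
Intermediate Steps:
P(b) = 3/b
R(38) + P(-67) = 38 + 3/(-67) = 38 + 3*(-1/67) = 38 - 3/67 = 2543/67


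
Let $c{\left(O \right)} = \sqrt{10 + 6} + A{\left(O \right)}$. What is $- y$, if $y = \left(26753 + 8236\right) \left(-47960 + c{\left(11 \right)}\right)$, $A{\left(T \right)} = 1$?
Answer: $1677897495$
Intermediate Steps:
$c{\left(O \right)} = 5$ ($c{\left(O \right)} = \sqrt{10 + 6} + 1 = \sqrt{16} + 1 = 4 + 1 = 5$)
$y = -1677897495$ ($y = \left(26753 + 8236\right) \left(-47960 + 5\right) = 34989 \left(-47955\right) = -1677897495$)
$- y = \left(-1\right) \left(-1677897495\right) = 1677897495$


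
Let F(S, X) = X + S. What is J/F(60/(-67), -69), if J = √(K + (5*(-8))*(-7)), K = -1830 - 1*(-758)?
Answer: -134*I*√22/1561 ≈ -0.40264*I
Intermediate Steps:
K = -1072 (K = -1830 + 758 = -1072)
F(S, X) = S + X
J = 6*I*√22 (J = √(-1072 + (5*(-8))*(-7)) = √(-1072 - 40*(-7)) = √(-1072 + 280) = √(-792) = 6*I*√22 ≈ 28.142*I)
J/F(60/(-67), -69) = (6*I*√22)/(60/(-67) - 69) = (6*I*√22)/(60*(-1/67) - 69) = (6*I*√22)/(-60/67 - 69) = (6*I*√22)/(-4683/67) = (6*I*√22)*(-67/4683) = -134*I*√22/1561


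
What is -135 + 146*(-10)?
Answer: -1595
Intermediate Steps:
-135 + 146*(-10) = -135 - 1460 = -1595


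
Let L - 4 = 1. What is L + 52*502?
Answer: 26109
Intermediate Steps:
L = 5 (L = 4 + 1 = 5)
L + 52*502 = 5 + 52*502 = 5 + 26104 = 26109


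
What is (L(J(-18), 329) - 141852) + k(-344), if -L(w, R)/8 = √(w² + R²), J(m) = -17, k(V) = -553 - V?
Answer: -142061 - 8*√108530 ≈ -1.4470e+5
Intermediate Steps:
L(w, R) = -8*√(R² + w²) (L(w, R) = -8*√(w² + R²) = -8*√(R² + w²))
(L(J(-18), 329) - 141852) + k(-344) = (-8*√(329² + (-17)²) - 141852) + (-553 - 1*(-344)) = (-8*√(108241 + 289) - 141852) + (-553 + 344) = (-8*√108530 - 141852) - 209 = (-141852 - 8*√108530) - 209 = -142061 - 8*√108530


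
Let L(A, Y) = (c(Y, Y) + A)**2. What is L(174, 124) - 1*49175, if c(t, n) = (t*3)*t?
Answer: 2143826029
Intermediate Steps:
c(t, n) = 3*t**2 (c(t, n) = (3*t)*t = 3*t**2)
L(A, Y) = (A + 3*Y**2)**2 (L(A, Y) = (3*Y**2 + A)**2 = (A + 3*Y**2)**2)
L(174, 124) - 1*49175 = (174 + 3*124**2)**2 - 1*49175 = (174 + 3*15376)**2 - 49175 = (174 + 46128)**2 - 49175 = 46302**2 - 49175 = 2143875204 - 49175 = 2143826029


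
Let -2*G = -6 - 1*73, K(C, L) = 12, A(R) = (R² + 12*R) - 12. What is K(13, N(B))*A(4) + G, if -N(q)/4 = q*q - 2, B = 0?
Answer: 1327/2 ≈ 663.50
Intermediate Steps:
N(q) = 8 - 4*q² (N(q) = -4*(q*q - 2) = -4*(q² - 2) = -4*(-2 + q²) = 8 - 4*q²)
A(R) = -12 + R² + 12*R
G = 79/2 (G = -(-6 - 1*73)/2 = -(-6 - 73)/2 = -½*(-79) = 79/2 ≈ 39.500)
K(13, N(B))*A(4) + G = 12*(-12 + 4² + 12*4) + 79/2 = 12*(-12 + 16 + 48) + 79/2 = 12*52 + 79/2 = 624 + 79/2 = 1327/2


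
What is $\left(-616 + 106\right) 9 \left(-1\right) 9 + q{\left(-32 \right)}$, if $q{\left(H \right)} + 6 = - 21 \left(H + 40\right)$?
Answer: $41136$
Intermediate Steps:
$q{\left(H \right)} = -846 - 21 H$ ($q{\left(H \right)} = -6 - 21 \left(H + 40\right) = -6 - 21 \left(40 + H\right) = -6 - \left(840 + 21 H\right) = -846 - 21 H$)
$\left(-616 + 106\right) 9 \left(-1\right) 9 + q{\left(-32 \right)} = \left(-616 + 106\right) 9 \left(-1\right) 9 - 174 = - 510 \left(\left(-9\right) 9\right) + \left(-846 + 672\right) = \left(-510\right) \left(-81\right) - 174 = 41310 - 174 = 41136$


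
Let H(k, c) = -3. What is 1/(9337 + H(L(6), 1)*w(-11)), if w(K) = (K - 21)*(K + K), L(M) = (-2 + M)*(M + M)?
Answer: 1/7225 ≈ 0.00013841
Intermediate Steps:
L(M) = 2*M*(-2 + M) (L(M) = (-2 + M)*(2*M) = 2*M*(-2 + M))
w(K) = 2*K*(-21 + K) (w(K) = (-21 + K)*(2*K) = 2*K*(-21 + K))
1/(9337 + H(L(6), 1)*w(-11)) = 1/(9337 - 6*(-11)*(-21 - 11)) = 1/(9337 - 6*(-11)*(-32)) = 1/(9337 - 3*704) = 1/(9337 - 2112) = 1/7225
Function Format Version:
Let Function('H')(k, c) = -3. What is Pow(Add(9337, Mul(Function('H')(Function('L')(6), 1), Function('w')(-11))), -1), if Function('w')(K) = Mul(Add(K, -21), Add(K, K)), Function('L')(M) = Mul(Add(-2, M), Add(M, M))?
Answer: Rational(1, 7225) ≈ 0.00013841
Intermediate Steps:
Function('L')(M) = Mul(2, M, Add(-2, M)) (Function('L')(M) = Mul(Add(-2, M), Mul(2, M)) = Mul(2, M, Add(-2, M)))
Function('w')(K) = Mul(2, K, Add(-21, K)) (Function('w')(K) = Mul(Add(-21, K), Mul(2, K)) = Mul(2, K, Add(-21, K)))
Pow(Add(9337, Mul(Function('H')(Function('L')(6), 1), Function('w')(-11))), -1) = Pow(Add(9337, Mul(-3, Mul(2, -11, Add(-21, -11)))), -1) = Pow(Add(9337, Mul(-3, Mul(2, -11, -32))), -1) = Pow(Add(9337, Mul(-3, 704)), -1) = Pow(Add(9337, -2112), -1) = Pow(7225, -1) = Rational(1, 7225)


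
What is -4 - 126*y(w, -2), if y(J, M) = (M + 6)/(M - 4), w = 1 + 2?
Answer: 80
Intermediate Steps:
w = 3
y(J, M) = (6 + M)/(-4 + M)
-4 - 126*y(w, -2) = -4 - 126*(6 - 2)/(-4 - 2) = -4 - 126*4/(-6) = -4 - (-21)*4 = -4 - 126*(-⅔) = -4 + 84 = 80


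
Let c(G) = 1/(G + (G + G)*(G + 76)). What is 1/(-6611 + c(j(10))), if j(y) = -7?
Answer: -973/6432504 ≈ -0.00015126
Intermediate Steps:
c(G) = 1/(G + 2*G*(76 + G)) (c(G) = 1/(G + (2*G)*(76 + G)) = 1/(G + 2*G*(76 + G)))
1/(-6611 + c(j(10))) = 1/(-6611 + 1/((-7)*(153 + 2*(-7)))) = 1/(-6611 - 1/(7*(153 - 14))) = 1/(-6611 - 1/7/139) = 1/(-6611 - 1/7*1/139) = 1/(-6611 - 1/973) = 1/(-6432504/973) = -973/6432504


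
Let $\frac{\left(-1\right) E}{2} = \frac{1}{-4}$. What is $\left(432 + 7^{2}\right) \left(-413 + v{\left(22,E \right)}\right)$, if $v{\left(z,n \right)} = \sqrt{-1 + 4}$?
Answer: $-198653 + 481 \sqrt{3} \approx -1.9782 \cdot 10^{5}$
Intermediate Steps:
$E = \frac{1}{2}$ ($E = - \frac{2}{-4} = \left(-2\right) \left(- \frac{1}{4}\right) = \frac{1}{2} \approx 0.5$)
$v{\left(z,n \right)} = \sqrt{3}$
$\left(432 + 7^{2}\right) \left(-413 + v{\left(22,E \right)}\right) = \left(432 + 7^{2}\right) \left(-413 + \sqrt{3}\right) = \left(432 + 49\right) \left(-413 + \sqrt{3}\right) = 481 \left(-413 + \sqrt{3}\right) = -198653 + 481 \sqrt{3}$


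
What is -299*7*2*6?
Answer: -25116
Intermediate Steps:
-299*7*2*6 = -4186*6 = -299*84 = -25116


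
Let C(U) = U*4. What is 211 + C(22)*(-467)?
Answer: -40885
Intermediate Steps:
C(U) = 4*U
211 + C(22)*(-467) = 211 + (4*22)*(-467) = 211 + 88*(-467) = 211 - 41096 = -40885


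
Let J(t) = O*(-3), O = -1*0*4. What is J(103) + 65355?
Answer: 65355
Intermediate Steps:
O = 0 (O = 0*4 = 0)
J(t) = 0 (J(t) = 0*(-3) = 0)
J(103) + 65355 = 0 + 65355 = 65355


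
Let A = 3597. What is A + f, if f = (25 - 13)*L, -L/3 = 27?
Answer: 2625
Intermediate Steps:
L = -81 (L = -3*27 = -81)
f = -972 (f = (25 - 13)*(-81) = 12*(-81) = -972)
A + f = 3597 - 972 = 2625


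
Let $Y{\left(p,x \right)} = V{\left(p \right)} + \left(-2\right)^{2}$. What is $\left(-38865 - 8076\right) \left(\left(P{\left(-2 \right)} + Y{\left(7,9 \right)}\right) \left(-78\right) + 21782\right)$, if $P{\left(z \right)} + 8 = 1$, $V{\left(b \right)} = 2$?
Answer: $-1026130260$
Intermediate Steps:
$Y{\left(p,x \right)} = 6$ ($Y{\left(p,x \right)} = 2 + \left(-2\right)^{2} = 2 + 4 = 6$)
$P{\left(z \right)} = -7$ ($P{\left(z \right)} = -8 + 1 = -7$)
$\left(-38865 - 8076\right) \left(\left(P{\left(-2 \right)} + Y{\left(7,9 \right)}\right) \left(-78\right) + 21782\right) = \left(-38865 - 8076\right) \left(\left(-7 + 6\right) \left(-78\right) + 21782\right) = - 46941 \left(\left(-1\right) \left(-78\right) + 21782\right) = - 46941 \left(78 + 21782\right) = \left(-46941\right) 21860 = -1026130260$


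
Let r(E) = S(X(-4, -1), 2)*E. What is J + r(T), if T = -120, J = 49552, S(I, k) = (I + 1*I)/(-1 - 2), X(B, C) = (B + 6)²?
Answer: 49872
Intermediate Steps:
X(B, C) = (6 + B)²
S(I, k) = -2*I/3 (S(I, k) = (I + I)/(-3) = (2*I)*(-⅓) = -2*I/3)
r(E) = -8*E/3 (r(E) = (-2*(6 - 4)²/3)*E = (-⅔*2²)*E = (-⅔*4)*E = -8*E/3)
J + r(T) = 49552 - 8/3*(-120) = 49552 + 320 = 49872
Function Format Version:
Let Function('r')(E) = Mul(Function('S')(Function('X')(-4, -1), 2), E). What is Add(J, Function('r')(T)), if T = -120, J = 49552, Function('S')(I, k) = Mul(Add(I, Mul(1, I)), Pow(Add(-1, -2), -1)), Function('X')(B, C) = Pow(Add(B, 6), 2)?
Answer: 49872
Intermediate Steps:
Function('X')(B, C) = Pow(Add(6, B), 2)
Function('S')(I, k) = Mul(Rational(-2, 3), I) (Function('S')(I, k) = Mul(Add(I, I), Pow(-3, -1)) = Mul(Mul(2, I), Rational(-1, 3)) = Mul(Rational(-2, 3), I))
Function('r')(E) = Mul(Rational(-8, 3), E) (Function('r')(E) = Mul(Mul(Rational(-2, 3), Pow(Add(6, -4), 2)), E) = Mul(Mul(Rational(-2, 3), Pow(2, 2)), E) = Mul(Mul(Rational(-2, 3), 4), E) = Mul(Rational(-8, 3), E))
Add(J, Function('r')(T)) = Add(49552, Mul(Rational(-8, 3), -120)) = Add(49552, 320) = 49872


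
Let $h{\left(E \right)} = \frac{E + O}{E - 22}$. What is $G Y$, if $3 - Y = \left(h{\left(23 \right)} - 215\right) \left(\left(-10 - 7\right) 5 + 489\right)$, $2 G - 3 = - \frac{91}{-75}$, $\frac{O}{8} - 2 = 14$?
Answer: $\frac{4085722}{75} \approx 54476.0$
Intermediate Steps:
$O = 128$ ($O = 16 + 8 \cdot 14 = 16 + 112 = 128$)
$G = \frac{158}{75}$ ($G = \frac{3}{2} + \frac{\left(-91\right) \frac{1}{-75}}{2} = \frac{3}{2} + \frac{\left(-91\right) \left(- \frac{1}{75}\right)}{2} = \frac{3}{2} + \frac{1}{2} \cdot \frac{91}{75} = \frac{3}{2} + \frac{91}{150} = \frac{158}{75} \approx 2.1067$)
$h{\left(E \right)} = \frac{128 + E}{-22 + E}$ ($h{\left(E \right)} = \frac{E + 128}{E - 22} = \frac{128 + E}{-22 + E}$)
$Y = 25859$ ($Y = 3 - \left(\frac{128 + 23}{-22 + 23} - 215\right) \left(\left(-10 - 7\right) 5 + 489\right) = 3 - \left(1^{-1} \cdot 151 - 215\right) \left(\left(-17\right) 5 + 489\right) = 3 - \left(1 \cdot 151 - 215\right) \left(-85 + 489\right) = 3 - \left(151 - 215\right) 404 = 3 - \left(-64\right) 404 = 3 - -25856 = 3 + 25856 = 25859$)
$G Y = \frac{158}{75} \cdot 25859 = \frac{4085722}{75}$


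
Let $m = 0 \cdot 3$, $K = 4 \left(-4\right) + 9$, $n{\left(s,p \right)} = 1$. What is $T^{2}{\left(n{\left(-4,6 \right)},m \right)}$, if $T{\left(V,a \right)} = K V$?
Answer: $49$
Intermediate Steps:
$K = -7$ ($K = -16 + 9 = -7$)
$m = 0$
$T{\left(V,a \right)} = - 7 V$
$T^{2}{\left(n{\left(-4,6 \right)},m \right)} = \left(\left(-7\right) 1\right)^{2} = \left(-7\right)^{2} = 49$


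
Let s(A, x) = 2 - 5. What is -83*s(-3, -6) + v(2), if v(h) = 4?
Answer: 253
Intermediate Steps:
s(A, x) = -3
-83*s(-3, -6) + v(2) = -83*(-3) + 4 = 249 + 4 = 253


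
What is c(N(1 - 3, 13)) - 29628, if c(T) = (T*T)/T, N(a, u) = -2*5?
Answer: -29638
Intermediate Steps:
N(a, u) = -10
c(T) = T (c(T) = T²/T = T)
c(N(1 - 3, 13)) - 29628 = -10 - 29628 = -29638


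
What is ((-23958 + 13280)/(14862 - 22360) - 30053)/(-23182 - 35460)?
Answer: 56331679/109924429 ≈ 0.51246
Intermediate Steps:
((-23958 + 13280)/(14862 - 22360) - 30053)/(-23182 - 35460) = (-10678/(-7498) - 30053)/(-58642) = (-10678*(-1/7498) - 30053)*(-1/58642) = (5339/3749 - 30053)*(-1/58642) = -112663358/3749*(-1/58642) = 56331679/109924429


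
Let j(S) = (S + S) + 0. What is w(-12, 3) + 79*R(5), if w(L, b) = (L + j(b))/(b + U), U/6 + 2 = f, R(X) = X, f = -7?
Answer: 6717/17 ≈ 395.12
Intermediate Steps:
j(S) = 2*S (j(S) = 2*S + 0 = 2*S)
U = -54 (U = -12 + 6*(-7) = -12 - 42 = -54)
w(L, b) = (L + 2*b)/(-54 + b) (w(L, b) = (L + 2*b)/(b - 54) = (L + 2*b)/(-54 + b))
w(-12, 3) + 79*R(5) = (-12 + 2*3)/(-54 + 3) + 79*5 = (-12 + 6)/(-51) + 395 = -1/51*(-6) + 395 = 2/17 + 395 = 6717/17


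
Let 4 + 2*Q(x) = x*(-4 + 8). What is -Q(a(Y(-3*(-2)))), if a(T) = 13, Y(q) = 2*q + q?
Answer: -24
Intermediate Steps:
Y(q) = 3*q
Q(x) = -2 + 2*x (Q(x) = -2 + (x*(-4 + 8))/2 = -2 + (x*4)/2 = -2 + (4*x)/2 = -2 + 2*x)
-Q(a(Y(-3*(-2)))) = -(-2 + 2*13) = -(-2 + 26) = -1*24 = -24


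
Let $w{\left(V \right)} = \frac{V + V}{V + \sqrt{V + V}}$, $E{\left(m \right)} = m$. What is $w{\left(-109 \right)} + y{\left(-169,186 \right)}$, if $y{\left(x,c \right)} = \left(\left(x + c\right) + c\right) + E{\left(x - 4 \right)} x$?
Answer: $\frac{3268058}{111} + \frac{2 i \sqrt{218}}{111} \approx 29442.0 + 0.26603 i$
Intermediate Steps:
$y{\left(x,c \right)} = x + 2 c + x \left(-4 + x\right)$ ($y{\left(x,c \right)} = \left(\left(x + c\right) + c\right) + \left(x - 4\right) x = \left(\left(c + x\right) + c\right) + \left(-4 + x\right) x = \left(x + 2 c\right) + x \left(-4 + x\right) = x + 2 c + x \left(-4 + x\right)$)
$w{\left(V \right)} = \frac{2 V}{V + \sqrt{2} \sqrt{V}}$ ($w{\left(V \right)} = \frac{2 V}{V + \sqrt{2 V}} = \frac{2 V}{V + \sqrt{2} \sqrt{V}}$)
$w{\left(-109 \right)} + y{\left(-169,186 \right)} = 2 \left(-109\right) \frac{1}{-109 + \sqrt{2} \sqrt{-109}} - \left(-203 + 169 \left(-4 - 169\right)\right) = 2 \left(-109\right) \frac{1}{-109 + \sqrt{2} i \sqrt{109}} - -29440 = 2 \left(-109\right) \frac{1}{-109 + i \sqrt{218}} + \left(-169 + 372 + 29237\right) = - \frac{218}{-109 + i \sqrt{218}} + 29440 = 29440 - \frac{218}{-109 + i \sqrt{218}}$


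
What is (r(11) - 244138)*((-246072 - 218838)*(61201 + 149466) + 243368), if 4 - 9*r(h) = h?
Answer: 215200657966542898/9 ≈ 2.3911e+16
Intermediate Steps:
r(h) = 4/9 - h/9
(r(11) - 244138)*((-246072 - 218838)*(61201 + 149466) + 243368) = ((4/9 - 1/9*11) - 244138)*((-246072 - 218838)*(61201 + 149466) + 243368) = ((4/9 - 11/9) - 244138)*(-464910*210667 + 243368) = (-7/9 - 244138)*(-97941194970 + 243368) = -2197249/9*(-97940951602) = 215200657966542898/9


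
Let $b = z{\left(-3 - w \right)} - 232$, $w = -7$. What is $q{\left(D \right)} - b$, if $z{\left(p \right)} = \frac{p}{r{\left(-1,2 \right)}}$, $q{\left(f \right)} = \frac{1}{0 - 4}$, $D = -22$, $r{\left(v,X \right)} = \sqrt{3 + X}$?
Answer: $\frac{927}{4} - \frac{4 \sqrt{5}}{5} \approx 229.96$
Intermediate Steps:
$q{\left(f \right)} = - \frac{1}{4}$ ($q{\left(f \right)} = \frac{1}{-4} = - \frac{1}{4}$)
$z{\left(p \right)} = \frac{p \sqrt{5}}{5}$ ($z{\left(p \right)} = \frac{p}{\sqrt{3 + 2}} = \frac{p}{\sqrt{5}} = p \frac{\sqrt{5}}{5} = \frac{p \sqrt{5}}{5}$)
$b = -232 + \frac{4 \sqrt{5}}{5}$ ($b = \frac{\left(-3 - -7\right) \sqrt{5}}{5} - 232 = \frac{\left(-3 + 7\right) \sqrt{5}}{5} - 232 = \frac{1}{5} \cdot 4 \sqrt{5} - 232 = \frac{4 \sqrt{5}}{5} - 232 = -232 + \frac{4 \sqrt{5}}{5} \approx -230.21$)
$q{\left(D \right)} - b = - \frac{1}{4} - \left(-232 + \frac{4 \sqrt{5}}{5}\right) = - \frac{1}{4} + \left(232 - \frac{4 \sqrt{5}}{5}\right) = \frac{927}{4} - \frac{4 \sqrt{5}}{5}$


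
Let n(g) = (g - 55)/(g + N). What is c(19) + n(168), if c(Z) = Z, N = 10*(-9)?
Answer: 1595/78 ≈ 20.449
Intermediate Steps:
N = -90
n(g) = (-55 + g)/(-90 + g) (n(g) = (g - 55)/(g - 90) = (-55 + g)/(-90 + g))
c(19) + n(168) = 19 + (-55 + 168)/(-90 + 168) = 19 + 113/78 = 1595/78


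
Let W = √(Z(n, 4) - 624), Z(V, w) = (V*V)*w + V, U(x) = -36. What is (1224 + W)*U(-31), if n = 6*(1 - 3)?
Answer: -44064 - 72*I*√15 ≈ -44064.0 - 278.85*I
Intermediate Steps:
n = -12 (n = 6*(-2) = -12)
Z(V, w) = V + w*V² (Z(V, w) = V²*w + V = w*V² + V = V + w*V²)
W = 2*I*√15 (W = √(-12*(1 - 12*4) - 624) = √(-12*(1 - 48) - 624) = √(-12*(-47) - 624) = √(564 - 624) = √(-60) = 2*I*√15 ≈ 7.746*I)
(1224 + W)*U(-31) = (1224 + 2*I*√15)*(-36) = -44064 - 72*I*√15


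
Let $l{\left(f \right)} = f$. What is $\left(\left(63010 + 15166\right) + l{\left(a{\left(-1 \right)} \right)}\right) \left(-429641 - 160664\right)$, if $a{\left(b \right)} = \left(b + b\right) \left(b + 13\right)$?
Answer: $-46133516360$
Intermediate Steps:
$a{\left(b \right)} = 2 b \left(13 + b\right)$
$\left(\left(63010 + 15166\right) + l{\left(a{\left(-1 \right)} \right)}\right) \left(-429641 - 160664\right) = \left(\left(63010 + 15166\right) + 2 \left(-1\right) \left(13 - 1\right)\right) \left(-429641 - 160664\right) = \left(78176 + 2 \left(-1\right) 12\right) \left(-590305\right) = \left(78176 - 24\right) \left(-590305\right) = 78152 \left(-590305\right) = -46133516360$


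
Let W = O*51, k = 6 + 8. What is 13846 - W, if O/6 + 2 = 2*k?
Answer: 5890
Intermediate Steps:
k = 14
O = 156 (O = -12 + 6*(2*14) = -12 + 6*28 = -12 + 168 = 156)
W = 7956 (W = 156*51 = 7956)
13846 - W = 13846 - 1*7956 = 13846 - 7956 = 5890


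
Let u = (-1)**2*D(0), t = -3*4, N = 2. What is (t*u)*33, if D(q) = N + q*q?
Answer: -792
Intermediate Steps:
D(q) = 2 + q**2 (D(q) = 2 + q*q = 2 + q**2)
t = -12
u = 2 (u = (-1)**2*(2 + 0**2) = 1*(2 + 0) = 1*2 = 2)
(t*u)*33 = -12*2*33 = -24*33 = -792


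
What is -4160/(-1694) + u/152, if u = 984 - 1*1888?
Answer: -56191/16093 ≈ -3.4916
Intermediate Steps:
u = -904 (u = 984 - 1888 = -904)
-4160/(-1694) + u/152 = -4160/(-1694) - 904/152 = -4160*(-1/1694) - 904*1/152 = 2080/847 - 113/19 = -56191/16093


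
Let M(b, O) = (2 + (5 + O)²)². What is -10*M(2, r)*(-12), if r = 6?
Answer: 1815480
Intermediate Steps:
-10*M(2, r)*(-12) = -10*(2 + (5 + 6)²)²*(-12) = -10*(2 + 11²)²*(-12) = -10*(2 + 121)²*(-12) = -10*123²*(-12) = -10*15129*(-12) = -151290*(-12) = 1815480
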